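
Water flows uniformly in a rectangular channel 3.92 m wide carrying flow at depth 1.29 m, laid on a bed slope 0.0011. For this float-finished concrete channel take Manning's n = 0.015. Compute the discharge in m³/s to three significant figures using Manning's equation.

A = b·y = 3.92 × 1.29 = 5.057 m²
P = b + 2y = 3.92 + 2×1.29 = 6.500 m
R = A/P = 5.057/6.500 = 0.7780 m
Q = (1/n)·A·R^(2/3)·S^(1/2) = (1/0.015) × 5.057 × 0.7780^(2/3) × 0.0011^(1/2) = 9.458 m³/s

9.46 m³/s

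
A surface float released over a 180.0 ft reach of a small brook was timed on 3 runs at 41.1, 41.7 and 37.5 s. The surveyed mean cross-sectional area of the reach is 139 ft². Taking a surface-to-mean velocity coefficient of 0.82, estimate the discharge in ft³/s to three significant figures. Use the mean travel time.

512 ft³/s

t̄ = (41.1 + 41.7 + 37.5) / 3 = 40.1 s
v_surface = L / t̄ = 180.0 / 40.1 = 4.489 ft/s
v_mean = 0.82 × 4.489 = 3.681 ft/s
Q = A × v_mean = 139 × 3.681 = 511.6 ft³/s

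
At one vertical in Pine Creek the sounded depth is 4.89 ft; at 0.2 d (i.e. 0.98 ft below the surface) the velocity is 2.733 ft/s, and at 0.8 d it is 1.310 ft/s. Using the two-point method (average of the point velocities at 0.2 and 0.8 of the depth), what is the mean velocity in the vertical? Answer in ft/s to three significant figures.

2.02 ft/s

v̄ = (2.733 + 1.310) / 2 = 2.022 ft/s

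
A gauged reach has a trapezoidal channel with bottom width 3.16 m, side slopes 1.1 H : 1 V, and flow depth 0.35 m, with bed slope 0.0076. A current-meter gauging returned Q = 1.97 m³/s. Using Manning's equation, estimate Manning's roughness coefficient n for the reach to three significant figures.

A = (b + z·y)·y = (3.16 + 1.1×0.35)×0.35 = 1.241 m²
P = b + 2y√(1+z²) = 3.16 + 2×0.35×√(1+1.1²) = 4.201 m
R = A/P = 1.241/4.201 = 0.2954 m
n = (1/Q)·A·R^(2/3)·S^(1/2) = (1/1.97) × 1.241 × 0.4435 × 0.08718 = 0.02435

0.0244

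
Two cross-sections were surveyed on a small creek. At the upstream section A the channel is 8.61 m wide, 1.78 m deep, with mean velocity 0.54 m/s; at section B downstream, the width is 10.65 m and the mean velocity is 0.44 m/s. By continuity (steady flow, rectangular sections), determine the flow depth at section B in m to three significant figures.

Q = A₁V₁ = (8.61×1.78) × 0.54 = 8.276 m³/s
d₂ = Q/(b₂ V₂) = 8.276/(10.65×0.44) = 1.766 m

1.77 m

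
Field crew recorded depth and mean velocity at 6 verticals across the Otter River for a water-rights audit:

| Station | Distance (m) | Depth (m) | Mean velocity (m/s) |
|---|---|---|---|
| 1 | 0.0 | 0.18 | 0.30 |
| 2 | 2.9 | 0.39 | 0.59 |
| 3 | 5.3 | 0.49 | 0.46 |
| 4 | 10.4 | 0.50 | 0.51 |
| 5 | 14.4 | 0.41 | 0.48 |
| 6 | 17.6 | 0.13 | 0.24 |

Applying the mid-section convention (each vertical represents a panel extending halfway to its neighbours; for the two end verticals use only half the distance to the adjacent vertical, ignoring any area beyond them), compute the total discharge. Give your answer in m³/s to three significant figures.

3.45 m³/s

w_1 = (2.9 − 0.0)/2 = 1.45 m; q_1 = 0.30 × 0.18 × 1.45 = 0.07830 m³/s
w_2 = (5.3 − 0.0)/2 = 2.65 m; q_2 = 0.59 × 0.39 × 2.65 = 0.6098 m³/s
w_3 = (10.4 − 2.9)/2 = 3.75 m; q_3 = 0.46 × 0.49 × 3.75 = 0.8453 m³/s
w_4 = (14.4 − 5.3)/2 = 4.55 m; q_4 = 0.51 × 0.50 × 4.55 = 1.160 m³/s
w_5 = (17.6 − 10.4)/2 = 3.6 m; q_5 = 0.48 × 0.41 × 3.6 = 0.7085 m³/s
w_6 = (17.6 − 14.4)/2 = 1.6 m; q_6 = 0.24 × 0.13 × 1.6 = 0.04992 m³/s
Q = Σ qᵢ = 3.452 m³/s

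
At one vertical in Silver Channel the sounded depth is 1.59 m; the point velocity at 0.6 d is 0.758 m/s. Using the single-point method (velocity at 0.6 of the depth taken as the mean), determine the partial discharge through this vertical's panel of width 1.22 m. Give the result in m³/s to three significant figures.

1.47 m³/s

v̄ = v₀.₆ = 0.758 m/s
q = v̄ × d × w = 0.7580 × 1.59 × 1.22 = 1.470 m³/s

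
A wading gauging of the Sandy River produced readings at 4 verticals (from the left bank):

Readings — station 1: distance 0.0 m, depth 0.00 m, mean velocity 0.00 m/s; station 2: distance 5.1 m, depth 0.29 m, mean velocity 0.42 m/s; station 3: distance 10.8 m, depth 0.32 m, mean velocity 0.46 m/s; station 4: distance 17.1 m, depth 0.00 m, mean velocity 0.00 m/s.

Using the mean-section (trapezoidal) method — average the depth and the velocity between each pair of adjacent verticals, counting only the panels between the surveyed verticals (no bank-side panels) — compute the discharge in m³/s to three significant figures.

Panel 1-2: Δb = 5.1 m, d̄ = (0.00+0.29)/2 = 0.145, v̄ = (0.00+0.42)/2 = 0.21 → q = 5.1×0.145×0.21 = 0.1553 m³/s
Panel 2-3: Δb = 5.7 m, d̄ = (0.29+0.32)/2 = 0.305, v̄ = (0.42+0.46)/2 = 0.44 → q = 5.7×0.305×0.44 = 0.7649 m³/s
Panel 3-4: Δb = 6.3 m, d̄ = (0.32+0.00)/2 = 0.16, v̄ = (0.46+0.00)/2 = 0.23 → q = 6.3×0.16×0.23 = 0.2318 m³/s
Q = Σ q = 1.152 m³/s

1.15 m³/s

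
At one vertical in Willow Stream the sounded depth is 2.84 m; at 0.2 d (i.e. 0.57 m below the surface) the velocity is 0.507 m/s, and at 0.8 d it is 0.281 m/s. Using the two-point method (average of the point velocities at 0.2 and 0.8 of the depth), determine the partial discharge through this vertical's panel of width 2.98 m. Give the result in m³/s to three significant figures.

v̄ = (0.507 + 0.281) / 2 = 0.3940 m/s
q = v̄ × d × w = 0.3940 × 2.84 × 2.98 = 3.335 m³/s

3.33 m³/s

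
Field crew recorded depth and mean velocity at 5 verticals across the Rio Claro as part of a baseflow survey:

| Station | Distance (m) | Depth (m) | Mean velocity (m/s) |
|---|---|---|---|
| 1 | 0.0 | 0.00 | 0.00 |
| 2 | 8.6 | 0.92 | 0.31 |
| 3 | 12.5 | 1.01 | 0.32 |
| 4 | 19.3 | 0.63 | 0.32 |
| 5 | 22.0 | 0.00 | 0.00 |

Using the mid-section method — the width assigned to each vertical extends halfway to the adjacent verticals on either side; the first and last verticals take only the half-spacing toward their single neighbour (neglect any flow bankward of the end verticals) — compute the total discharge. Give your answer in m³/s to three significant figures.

4.47 m³/s

w_2 = (12.5 − 0.0)/2 = 6.25 m; q_2 = 0.31 × 0.92 × 6.25 = 1.783 m³/s
w_3 = (19.3 − 8.6)/2 = 5.35 m; q_3 = 0.32 × 1.01 × 5.35 = 1.729 m³/s
w_4 = (22.0 − 12.5)/2 = 4.75 m; q_4 = 0.32 × 0.63 × 4.75 = 0.9576 m³/s
Stations 1, 5 contribute zero (depth or velocity is 0).
Q = Σ qᵢ = 4.469 m³/s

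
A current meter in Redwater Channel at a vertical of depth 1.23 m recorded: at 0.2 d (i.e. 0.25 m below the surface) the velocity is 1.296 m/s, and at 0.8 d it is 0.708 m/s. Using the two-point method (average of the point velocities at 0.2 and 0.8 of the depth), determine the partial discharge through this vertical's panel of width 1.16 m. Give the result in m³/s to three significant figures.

1.43 m³/s

v̄ = (1.296 + 0.708) / 2 = 1.002 m/s
q = v̄ × d × w = 1.002 × 1.23 × 1.16 = 1.430 m³/s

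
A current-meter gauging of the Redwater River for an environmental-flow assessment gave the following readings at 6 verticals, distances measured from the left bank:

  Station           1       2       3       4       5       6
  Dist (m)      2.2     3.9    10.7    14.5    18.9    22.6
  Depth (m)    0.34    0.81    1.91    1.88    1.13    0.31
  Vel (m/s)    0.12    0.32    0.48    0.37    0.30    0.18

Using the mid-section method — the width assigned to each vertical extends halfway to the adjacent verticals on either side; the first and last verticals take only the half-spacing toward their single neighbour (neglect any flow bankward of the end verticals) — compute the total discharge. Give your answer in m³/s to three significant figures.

10.3 m³/s

w_1 = (3.9 − 2.2)/2 = 0.85 m; q_1 = 0.12 × 0.34 × 0.85 = 0.03468 m³/s
w_2 = (10.7 − 2.2)/2 = 4.25 m; q_2 = 0.32 × 0.81 × 4.25 = 1.102 m³/s
w_3 = (14.5 − 3.9)/2 = 5.3 m; q_3 = 0.48 × 1.91 × 5.3 = 4.859 m³/s
w_4 = (18.9 − 10.7)/2 = 4.1 m; q_4 = 0.37 × 1.88 × 4.1 = 2.852 m³/s
w_5 = (22.6 − 14.5)/2 = 4.05 m; q_5 = 0.30 × 1.13 × 4.05 = 1.373 m³/s
w_6 = (22.6 − 18.9)/2 = 1.85 m; q_6 = 0.18 × 0.31 × 1.85 = 0.1032 m³/s
Q = Σ qᵢ = 10.32 m³/s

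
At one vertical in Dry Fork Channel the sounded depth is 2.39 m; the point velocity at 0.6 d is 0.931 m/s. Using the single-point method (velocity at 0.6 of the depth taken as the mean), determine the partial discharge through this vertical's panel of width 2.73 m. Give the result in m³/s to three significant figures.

6.07 m³/s

v̄ = v₀.₆ = 0.931 m/s
q = v̄ × d × w = 0.9310 × 2.39 × 2.73 = 6.074 m³/s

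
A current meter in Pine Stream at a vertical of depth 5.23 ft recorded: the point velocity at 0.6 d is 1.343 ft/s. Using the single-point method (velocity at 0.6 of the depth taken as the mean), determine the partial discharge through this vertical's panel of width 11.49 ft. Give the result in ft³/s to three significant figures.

80.7 ft³/s

v̄ = v₀.₆ = 1.343 ft/s
q = v̄ × d × w = 1.343 × 5.23 × 11.49 = 80.70 ft³/s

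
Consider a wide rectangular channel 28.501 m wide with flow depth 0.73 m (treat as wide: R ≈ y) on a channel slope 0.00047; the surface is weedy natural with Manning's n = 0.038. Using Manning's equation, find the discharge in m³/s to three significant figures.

9.62 m³/s

A = b·y = 28.501 × 0.73 = 20.81 m²
Wide channel: R ≈ y = 0.73 m
Q = (1/n)·A·R^(2/3)·S^(1/2) = (1/0.038) × 20.81 × 0.7300^(2/3) × 0.00047^(1/2) = 9.623 m³/s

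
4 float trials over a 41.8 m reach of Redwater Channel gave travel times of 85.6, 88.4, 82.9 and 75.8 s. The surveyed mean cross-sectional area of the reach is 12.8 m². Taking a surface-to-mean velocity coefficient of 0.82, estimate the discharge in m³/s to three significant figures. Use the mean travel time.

5.27 m³/s

t̄ = (85.6 + 88.4 + 82.9 + 75.8) / 4 = 83.175 s
v_surface = L / t̄ = 41.8 / 83.175 = 0.5026 m/s
v_mean = 0.82 × 0.5026 = 0.4121 m/s
Q = A × v_mean = 12.8 × 0.4121 = 5.275 m³/s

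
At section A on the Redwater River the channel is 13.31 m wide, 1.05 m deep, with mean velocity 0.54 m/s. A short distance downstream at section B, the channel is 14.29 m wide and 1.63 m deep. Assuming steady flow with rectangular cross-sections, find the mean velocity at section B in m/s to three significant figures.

0.324 m/s

Q = A₁V₁ = (13.31×1.05) × 0.54 = 7.547 m³/s
A₂ = 14.29 × 1.63 = 23.29 m²
V₂ = Q/A₂ = 7.547/23.29 = 0.3240 m/s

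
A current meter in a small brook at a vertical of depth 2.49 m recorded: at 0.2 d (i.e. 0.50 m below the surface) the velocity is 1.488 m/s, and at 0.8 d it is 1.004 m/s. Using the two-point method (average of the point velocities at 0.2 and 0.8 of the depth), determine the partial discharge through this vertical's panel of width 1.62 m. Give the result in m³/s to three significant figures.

v̄ = (1.488 + 1.004) / 2 = 1.246 m/s
q = v̄ × d × w = 1.246 × 2.49 × 1.62 = 5.026 m³/s

5.03 m³/s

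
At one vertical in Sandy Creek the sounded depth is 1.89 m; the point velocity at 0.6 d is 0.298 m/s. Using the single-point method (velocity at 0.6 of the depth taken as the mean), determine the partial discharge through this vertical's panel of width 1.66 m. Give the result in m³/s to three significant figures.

0.935 m³/s

v̄ = v₀.₆ = 0.298 m/s
q = v̄ × d × w = 0.2980 × 1.89 × 1.66 = 0.9349 m³/s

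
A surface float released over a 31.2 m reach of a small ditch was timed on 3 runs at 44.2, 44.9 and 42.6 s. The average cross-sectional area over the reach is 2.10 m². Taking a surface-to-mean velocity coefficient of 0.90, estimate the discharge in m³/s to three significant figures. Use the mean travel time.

t̄ = (44.2 + 44.9 + 42.6) / 3 = 43.9 s
v_surface = L / t̄ = 31.2 / 43.9 = 0.7107 m/s
v_mean = 0.90 × 0.7107 = 0.6396 m/s
Q = A × v_mean = 2.10 × 0.6396 = 1.343 m³/s

1.34 m³/s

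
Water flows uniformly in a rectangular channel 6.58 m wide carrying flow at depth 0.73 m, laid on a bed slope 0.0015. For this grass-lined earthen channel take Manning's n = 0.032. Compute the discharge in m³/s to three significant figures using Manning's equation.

4.12 m³/s

A = b·y = 6.58 × 0.73 = 4.803 m²
P = b + 2y = 6.58 + 2×0.73 = 8.040 m
R = A/P = 4.803/8.040 = 0.5974 m
Q = (1/n)·A·R^(2/3)·S^(1/2) = (1/0.032) × 4.803 × 0.5974^(2/3) × 0.0015^(1/2) = 4.124 m³/s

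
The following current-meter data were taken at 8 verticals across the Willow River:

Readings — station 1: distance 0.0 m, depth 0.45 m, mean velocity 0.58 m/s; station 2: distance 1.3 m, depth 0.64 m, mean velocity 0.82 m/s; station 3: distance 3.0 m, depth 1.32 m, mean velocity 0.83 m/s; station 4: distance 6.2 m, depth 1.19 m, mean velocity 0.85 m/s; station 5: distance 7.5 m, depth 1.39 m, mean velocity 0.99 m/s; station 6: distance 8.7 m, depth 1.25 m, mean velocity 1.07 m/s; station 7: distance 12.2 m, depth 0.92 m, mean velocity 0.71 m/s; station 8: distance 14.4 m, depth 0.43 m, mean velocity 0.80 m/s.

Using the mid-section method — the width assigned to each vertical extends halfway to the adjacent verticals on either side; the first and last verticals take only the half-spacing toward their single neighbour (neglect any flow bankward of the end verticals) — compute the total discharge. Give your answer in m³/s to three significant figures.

13.0 m³/s

w_1 = (1.3 − 0.0)/2 = 0.65 m; q_1 = 0.58 × 0.45 × 0.65 = 0.1697 m³/s
w_2 = (3.0 − 0.0)/2 = 1.5 m; q_2 = 0.82 × 0.64 × 1.5 = 0.7872 m³/s
w_3 = (6.2 − 1.3)/2 = 2.45 m; q_3 = 0.83 × 1.32 × 2.45 = 2.684 m³/s
w_4 = (7.5 − 3.0)/2 = 2.25 m; q_4 = 0.85 × 1.19 × 2.25 = 2.276 m³/s
w_5 = (8.7 − 6.2)/2 = 1.25 m; q_5 = 0.99 × 1.39 × 1.25 = 1.720 m³/s
w_6 = (12.2 − 7.5)/2 = 2.35 m; q_6 = 1.07 × 1.25 × 2.35 = 3.143 m³/s
w_7 = (14.4 − 8.7)/2 = 2.85 m; q_7 = 0.71 × 0.92 × 2.85 = 1.862 m³/s
w_8 = (14.4 − 12.2)/2 = 1.1 m; q_8 = 0.80 × 0.43 × 1.1 = 0.3784 m³/s
Q = Σ qᵢ = 13.02 m³/s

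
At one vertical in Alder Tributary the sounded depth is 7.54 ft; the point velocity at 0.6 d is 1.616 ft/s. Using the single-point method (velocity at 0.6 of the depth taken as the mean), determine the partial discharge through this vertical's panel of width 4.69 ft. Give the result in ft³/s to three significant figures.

v̄ = v₀.₆ = 1.616 ft/s
q = v̄ × d × w = 1.616 × 7.54 × 4.69 = 57.15 ft³/s

57.1 ft³/s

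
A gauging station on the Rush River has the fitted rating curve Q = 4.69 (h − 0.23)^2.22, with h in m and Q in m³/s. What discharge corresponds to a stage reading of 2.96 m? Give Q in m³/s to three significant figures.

43.6 m³/s

Q = 4.69 × (2.96 − 0.23)^2.22 = 4.69 × 2.73^2.22 = 43.60 m³/s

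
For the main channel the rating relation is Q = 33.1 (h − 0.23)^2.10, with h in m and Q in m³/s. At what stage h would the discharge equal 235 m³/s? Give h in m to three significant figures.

h − h₀ = (Q/C)^(1/b) = (235/33.1)^(1/2.10) = 2.543 m
h = 0.23 + 2.543 = 2.773 m

2.77 m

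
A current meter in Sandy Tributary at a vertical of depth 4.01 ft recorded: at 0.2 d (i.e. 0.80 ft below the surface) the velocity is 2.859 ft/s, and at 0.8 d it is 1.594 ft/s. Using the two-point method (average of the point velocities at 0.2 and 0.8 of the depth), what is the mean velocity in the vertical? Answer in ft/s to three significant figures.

2.23 ft/s

v̄ = (2.859 + 1.594) / 2 = 2.227 ft/s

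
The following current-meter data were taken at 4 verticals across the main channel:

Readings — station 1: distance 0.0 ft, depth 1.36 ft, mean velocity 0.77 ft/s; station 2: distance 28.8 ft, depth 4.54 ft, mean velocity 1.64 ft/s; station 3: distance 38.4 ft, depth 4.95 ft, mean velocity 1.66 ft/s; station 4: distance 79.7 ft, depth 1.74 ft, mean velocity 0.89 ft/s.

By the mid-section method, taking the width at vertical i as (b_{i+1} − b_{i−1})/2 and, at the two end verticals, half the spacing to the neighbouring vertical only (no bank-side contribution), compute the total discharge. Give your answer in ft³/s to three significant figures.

399 ft³/s

w_1 = (28.8 − 0.0)/2 = 14.4 ft; q_1 = 0.77 × 1.36 × 14.4 = 15.08 ft³/s
w_2 = (38.4 − 0.0)/2 = 19.2 ft; q_2 = 1.64 × 4.54 × 19.2 = 143.0 ft³/s
w_3 = (79.7 − 28.8)/2 = 25.45 ft; q_3 = 1.66 × 4.95 × 25.45 = 209.1 ft³/s
w_4 = (79.7 − 38.4)/2 = 20.65 ft; q_4 = 0.89 × 1.74 × 20.65 = 31.98 ft³/s
Q = Σ qᵢ = 399.1 ft³/s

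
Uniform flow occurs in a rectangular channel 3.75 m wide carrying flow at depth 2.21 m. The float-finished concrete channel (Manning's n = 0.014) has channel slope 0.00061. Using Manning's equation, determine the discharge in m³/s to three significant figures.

A = b·y = 3.75 × 2.21 = 8.288 m²
P = b + 2y = 3.75 + 2×2.21 = 8.170 m
R = A/P = 8.288/8.170 = 1.014 m
Q = (1/n)·A·R^(2/3)·S^(1/2) = (1/0.014) × 8.288 × 1.014^(2/3) × 0.00061^(1/2) = 14.76 m³/s

14.8 m³/s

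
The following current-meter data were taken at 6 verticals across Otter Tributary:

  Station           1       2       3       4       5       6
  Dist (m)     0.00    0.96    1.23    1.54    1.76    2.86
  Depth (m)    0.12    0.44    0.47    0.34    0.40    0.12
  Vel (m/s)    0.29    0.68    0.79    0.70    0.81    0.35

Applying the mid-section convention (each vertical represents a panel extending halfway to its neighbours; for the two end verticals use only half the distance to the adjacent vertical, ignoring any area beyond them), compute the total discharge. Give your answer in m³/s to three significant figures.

0.608 m³/s

w_1 = (0.96 − 0.00)/2 = 0.48 m; q_1 = 0.29 × 0.12 × 0.48 = 0.01670 m³/s
w_2 = (1.23 − 0.00)/2 = 0.615 m; q_2 = 0.68 × 0.44 × 0.615 = 0.1840 m³/s
w_3 = (1.54 − 0.96)/2 = 0.29 m; q_3 = 0.79 × 0.47 × 0.29 = 0.1077 m³/s
w_4 = (1.76 − 1.23)/2 = 0.265 m; q_4 = 0.70 × 0.34 × 0.265 = 0.06307 m³/s
w_5 = (2.86 − 1.54)/2 = 0.66 m; q_5 = 0.81 × 0.40 × 0.66 = 0.2138 m³/s
w_6 = (2.86 − 1.76)/2 = 0.55 m; q_6 = 0.35 × 0.12 × 0.55 = 0.02310 m³/s
Q = Σ qᵢ = 0.6084 m³/s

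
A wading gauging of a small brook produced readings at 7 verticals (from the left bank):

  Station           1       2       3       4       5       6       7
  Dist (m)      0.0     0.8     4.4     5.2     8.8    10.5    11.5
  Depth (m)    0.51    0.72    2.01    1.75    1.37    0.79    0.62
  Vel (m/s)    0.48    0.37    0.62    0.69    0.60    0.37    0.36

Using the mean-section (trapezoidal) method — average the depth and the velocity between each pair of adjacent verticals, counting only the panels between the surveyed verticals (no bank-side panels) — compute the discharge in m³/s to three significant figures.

8.40 m³/s

Panel 1-2: Δb = 0.8 m, d̄ = (0.51+0.72)/2 = 0.615, v̄ = (0.48+0.37)/2 = 0.425 → q = 0.8×0.615×0.425 = 0.2091 m³/s
Panel 2-3: Δb = 3.6 m, d̄ = (0.72+2.01)/2 = 1.365, v̄ = (0.37+0.62)/2 = 0.495 → q = 3.6×1.365×0.495 = 2.432 m³/s
Panel 3-4: Δb = 0.8 m, d̄ = (2.01+1.75)/2 = 1.88, v̄ = (0.62+0.69)/2 = 0.655 → q = 0.8×1.88×0.655 = 0.9851 m³/s
Panel 4-5: Δb = 3.6 m, d̄ = (1.75+1.37)/2 = 1.56, v̄ = (0.69+0.60)/2 = 0.645 → q = 3.6×1.56×0.645 = 3.622 m³/s
Panel 5-6: Δb = 1.7 m, d̄ = (1.37+0.79)/2 = 1.08, v̄ = (0.60+0.37)/2 = 0.485 → q = 1.7×1.08×0.485 = 0.8905 m³/s
Panel 6-7: Δb = 1 m, d̄ = (0.79+0.62)/2 = 0.705, v̄ = (0.37+0.36)/2 = 0.365 → q = 1×0.705×0.365 = 0.2573 m³/s
Q = Σ q = 8.397 m³/s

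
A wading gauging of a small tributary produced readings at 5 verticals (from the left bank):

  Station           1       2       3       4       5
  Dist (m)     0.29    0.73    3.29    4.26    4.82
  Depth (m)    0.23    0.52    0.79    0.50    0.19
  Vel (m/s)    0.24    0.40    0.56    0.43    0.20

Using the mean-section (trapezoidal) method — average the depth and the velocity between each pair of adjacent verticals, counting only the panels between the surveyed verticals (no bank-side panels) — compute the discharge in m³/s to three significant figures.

Panel 1-2: Δb = 0.44 m, d̄ = (0.23+0.52)/2 = 0.375, v̄ = (0.24+0.40)/2 = 0.32 → q = 0.44×0.375×0.32 = 0.05280 m³/s
Panel 2-3: Δb = 2.56 m, d̄ = (0.52+0.79)/2 = 0.655, v̄ = (0.40+0.56)/2 = 0.48 → q = 2.56×0.655×0.48 = 0.8049 m³/s
Panel 3-4: Δb = 0.97 m, d̄ = (0.79+0.50)/2 = 0.645, v̄ = (0.56+0.43)/2 = 0.495 → q = 0.97×0.645×0.495 = 0.3097 m³/s
Panel 4-5: Δb = 0.56 m, d̄ = (0.50+0.19)/2 = 0.345, v̄ = (0.43+0.20)/2 = 0.315 → q = 0.56×0.345×0.315 = 0.06086 m³/s
Q = Σ q = 1.228 m³/s

1.23 m³/s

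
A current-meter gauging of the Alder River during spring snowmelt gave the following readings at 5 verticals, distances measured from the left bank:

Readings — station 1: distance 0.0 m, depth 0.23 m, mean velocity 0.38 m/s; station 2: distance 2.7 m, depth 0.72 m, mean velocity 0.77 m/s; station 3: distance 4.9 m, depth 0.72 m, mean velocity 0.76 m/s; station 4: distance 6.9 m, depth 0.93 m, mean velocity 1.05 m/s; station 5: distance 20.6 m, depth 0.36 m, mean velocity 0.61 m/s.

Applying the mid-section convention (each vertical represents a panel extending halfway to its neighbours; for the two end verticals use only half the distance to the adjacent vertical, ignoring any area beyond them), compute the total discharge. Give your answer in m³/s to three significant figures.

w_1 = (2.7 − 0.0)/2 = 1.35 m; q_1 = 0.38 × 0.23 × 1.35 = 0.1180 m³/s
w_2 = (4.9 − 0.0)/2 = 2.45 m; q_2 = 0.77 × 0.72 × 2.45 = 1.358 m³/s
w_3 = (6.9 − 2.7)/2 = 2.1 m; q_3 = 0.76 × 0.72 × 2.1 = 1.149 m³/s
w_4 = (20.6 − 4.9)/2 = 7.85 m; q_4 = 1.05 × 0.93 × 7.85 = 7.666 m³/s
w_5 = (20.6 − 6.9)/2 = 6.85 m; q_5 = 0.61 × 0.36 × 6.85 = 1.504 m³/s
Q = Σ qᵢ = 11.80 m³/s

11.8 m³/s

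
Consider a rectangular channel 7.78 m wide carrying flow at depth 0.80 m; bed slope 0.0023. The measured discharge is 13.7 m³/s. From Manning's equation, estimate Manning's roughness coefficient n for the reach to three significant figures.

A = b·y = 7.78 × 0.80 = 6.224 m²
P = b + 2y = 7.78 + 2×0.80 = 9.380 m
R = A/P = 6.224/9.380 = 0.6635 m
n = (1/Q)·A·R^(2/3)·S^(1/2) = (1/13.7) × 6.224 × 0.7608 × 0.04796 = 0.01658

0.0166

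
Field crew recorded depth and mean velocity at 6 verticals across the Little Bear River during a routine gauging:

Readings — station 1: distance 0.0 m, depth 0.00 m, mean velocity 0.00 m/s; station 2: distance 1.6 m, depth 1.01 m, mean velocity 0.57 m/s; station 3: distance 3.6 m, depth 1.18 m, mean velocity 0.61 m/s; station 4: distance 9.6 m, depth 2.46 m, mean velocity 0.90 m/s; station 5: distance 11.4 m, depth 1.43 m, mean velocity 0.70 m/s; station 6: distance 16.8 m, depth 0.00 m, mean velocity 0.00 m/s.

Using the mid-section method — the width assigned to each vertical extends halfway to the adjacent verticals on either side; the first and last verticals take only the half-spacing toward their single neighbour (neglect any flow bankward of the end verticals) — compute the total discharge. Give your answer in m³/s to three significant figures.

w_2 = (3.6 − 0.0)/2 = 1.8 m; q_2 = 0.57 × 1.01 × 1.8 = 1.036 m³/s
w_3 = (9.6 − 1.6)/2 = 4 m; q_3 = 0.61 × 1.18 × 4 = 2.879 m³/s
w_4 = (11.4 − 3.6)/2 = 3.9 m; q_4 = 0.90 × 2.46 × 3.9 = 8.635 m³/s
w_5 = (16.8 − 9.6)/2 = 3.6 m; q_5 = 0.70 × 1.43 × 3.6 = 3.604 m³/s
Stations 1, 6 contribute zero (depth or velocity is 0).
Q = Σ qᵢ = 16.15 m³/s

16.2 m³/s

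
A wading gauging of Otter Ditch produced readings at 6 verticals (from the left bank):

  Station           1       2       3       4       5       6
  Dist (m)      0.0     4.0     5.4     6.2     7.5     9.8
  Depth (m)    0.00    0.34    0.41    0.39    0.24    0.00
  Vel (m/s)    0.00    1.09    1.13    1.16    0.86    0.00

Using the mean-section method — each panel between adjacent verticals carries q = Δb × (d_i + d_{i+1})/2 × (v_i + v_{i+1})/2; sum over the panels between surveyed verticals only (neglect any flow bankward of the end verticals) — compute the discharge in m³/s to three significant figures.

1.85 m³/s

Panel 1-2: Δb = 4 m, d̄ = (0.00+0.34)/2 = 0.17, v̄ = (0.00+1.09)/2 = 0.545 → q = 4×0.17×0.545 = 0.3706 m³/s
Panel 2-3: Δb = 1.4 m, d̄ = (0.34+0.41)/2 = 0.375, v̄ = (1.09+1.13)/2 = 1.11 → q = 1.4×0.375×1.11 = 0.5828 m³/s
Panel 3-4: Δb = 0.8 m, d̄ = (0.41+0.39)/2 = 0.4, v̄ = (1.13+1.16)/2 = 1.145 → q = 0.8×0.4×1.145 = 0.3664 m³/s
Panel 4-5: Δb = 1.3 m, d̄ = (0.39+0.24)/2 = 0.315, v̄ = (1.16+0.86)/2 = 1.01 → q = 1.3×0.315×1.01 = 0.4136 m³/s
Panel 5-6: Δb = 2.3 m, d̄ = (0.24+0.00)/2 = 0.12, v̄ = (0.86+0.00)/2 = 0.43 → q = 2.3×0.12×0.43 = 0.1187 m³/s
Q = Σ q = 1.852 m³/s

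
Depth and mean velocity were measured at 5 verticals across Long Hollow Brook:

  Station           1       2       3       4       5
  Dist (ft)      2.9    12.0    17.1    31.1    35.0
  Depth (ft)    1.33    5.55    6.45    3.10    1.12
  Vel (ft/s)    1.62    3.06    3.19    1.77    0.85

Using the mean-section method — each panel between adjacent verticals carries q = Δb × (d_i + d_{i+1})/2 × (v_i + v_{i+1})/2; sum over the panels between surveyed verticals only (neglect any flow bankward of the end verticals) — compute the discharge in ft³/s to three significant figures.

345 ft³/s

Panel 1-2: Δb = 9.1 ft, d̄ = (1.33+5.55)/2 = 3.44, v̄ = (1.62+3.06)/2 = 2.34 → q = 9.1×3.44×2.34 = 73.25 ft³/s
Panel 2-3: Δb = 5.1 ft, d̄ = (5.55+6.45)/2 = 6, v̄ = (3.06+3.19)/2 = 3.125 → q = 5.1×6×3.125 = 95.63 ft³/s
Panel 3-4: Δb = 14 ft, d̄ = (6.45+3.10)/2 = 4.775, v̄ = (3.19+1.77)/2 = 2.48 → q = 14×4.775×2.48 = 165.8 ft³/s
Panel 4-5: Δb = 3.9 ft, d̄ = (3.10+1.12)/2 = 2.11, v̄ = (1.77+0.85)/2 = 1.31 → q = 3.9×2.11×1.31 = 10.78 ft³/s
Q = Σ q = 345.4 ft³/s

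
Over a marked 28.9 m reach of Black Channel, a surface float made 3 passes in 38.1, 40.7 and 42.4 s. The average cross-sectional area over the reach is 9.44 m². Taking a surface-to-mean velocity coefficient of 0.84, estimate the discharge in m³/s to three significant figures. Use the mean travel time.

5.67 m³/s

t̄ = (38.1 + 40.7 + 42.4) / 3 = 40.4 s
v_surface = L / t̄ = 28.9 / 40.4 = 0.7153 m/s
v_mean = 0.84 × 0.7153 = 0.6009 m/s
Q = A × v_mean = 9.44 × 0.6009 = 5.672 m³/s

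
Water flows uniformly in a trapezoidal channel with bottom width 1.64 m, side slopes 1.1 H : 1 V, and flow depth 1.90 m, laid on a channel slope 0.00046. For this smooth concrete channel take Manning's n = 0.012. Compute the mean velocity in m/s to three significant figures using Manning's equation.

A = (b + z·y)·y = (1.64 + 1.1×1.90)×1.90 = 7.087 m²
P = b + 2y√(1+z²) = 1.64 + 2×1.90×√(1+1.1²) = 7.289 m
R = A/P = 7.087/7.289 = 0.9723 m
Q = (1/n)·A·R^(2/3)·S^(1/2) = (1/0.012) × 7.087 × 0.9723^(2/3) × 0.00046^(1/2) = 12.43 m³/s
V = Q/A = 12.43/7.087 = 1.754 m/s

1.75 m/s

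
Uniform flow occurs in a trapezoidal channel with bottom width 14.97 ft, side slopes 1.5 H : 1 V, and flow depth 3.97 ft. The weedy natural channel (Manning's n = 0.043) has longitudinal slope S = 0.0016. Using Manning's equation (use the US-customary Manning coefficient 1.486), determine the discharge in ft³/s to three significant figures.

230 ft³/s

A = (b + z·y)·y = (14.97 + 1.5×3.97)×3.97 = 83.07 ft²
P = b + 2y√(1+z²) = 14.97 + 2×3.97×√(1+1.5²) = 29.28 ft
R = A/P = 83.07/29.28 = 2.837 ft
Q = (1.486/n)·A·R^(2/3)·S^(1/2) = (1.486/0.043) × 83.07 × 2.837^(2/3) × 0.0016^(1/2) = 230.1 ft³/s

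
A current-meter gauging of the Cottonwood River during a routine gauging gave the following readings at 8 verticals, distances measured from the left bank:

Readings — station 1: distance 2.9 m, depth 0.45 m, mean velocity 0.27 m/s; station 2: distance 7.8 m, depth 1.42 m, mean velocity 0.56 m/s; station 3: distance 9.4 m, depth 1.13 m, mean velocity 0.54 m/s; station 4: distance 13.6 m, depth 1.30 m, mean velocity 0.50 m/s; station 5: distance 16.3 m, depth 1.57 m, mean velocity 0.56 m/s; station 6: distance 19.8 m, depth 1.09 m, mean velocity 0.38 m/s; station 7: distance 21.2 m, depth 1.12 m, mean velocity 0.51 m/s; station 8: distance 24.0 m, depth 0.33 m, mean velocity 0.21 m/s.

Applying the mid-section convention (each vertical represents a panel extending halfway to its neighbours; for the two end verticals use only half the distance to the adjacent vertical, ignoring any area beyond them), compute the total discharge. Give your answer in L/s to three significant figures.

11900 L/s

w_1 = (7.8 − 2.9)/2 = 2.45 m; q_1 = 0.27 × 0.45 × 2.45 = 0.2977 m³/s
w_2 = (9.4 − 2.9)/2 = 3.25 m; q_2 = 0.56 × 1.42 × 3.25 = 2.584 m³/s
w_3 = (13.6 − 7.8)/2 = 2.9 m; q_3 = 0.54 × 1.13 × 2.9 = 1.770 m³/s
w_4 = (16.3 − 9.4)/2 = 3.45 m; q_4 = 0.50 × 1.30 × 3.45 = 2.243 m³/s
w_5 = (19.8 − 13.6)/2 = 3.1 m; q_5 = 0.56 × 1.57 × 3.1 = 2.726 m³/s
w_6 = (21.2 − 16.3)/2 = 2.45 m; q_6 = 0.38 × 1.09 × 2.45 = 1.015 m³/s
w_7 = (24.0 − 19.8)/2 = 2.1 m; q_7 = 0.51 × 1.12 × 2.1 = 1.200 m³/s
w_8 = (24.0 − 21.2)/2 = 1.4 m; q_8 = 0.21 × 0.33 × 1.4 = 0.09702 m³/s
Q = Σ qᵢ = 11.93 m³/s
= 11.93 × 1000 = 11930 L/s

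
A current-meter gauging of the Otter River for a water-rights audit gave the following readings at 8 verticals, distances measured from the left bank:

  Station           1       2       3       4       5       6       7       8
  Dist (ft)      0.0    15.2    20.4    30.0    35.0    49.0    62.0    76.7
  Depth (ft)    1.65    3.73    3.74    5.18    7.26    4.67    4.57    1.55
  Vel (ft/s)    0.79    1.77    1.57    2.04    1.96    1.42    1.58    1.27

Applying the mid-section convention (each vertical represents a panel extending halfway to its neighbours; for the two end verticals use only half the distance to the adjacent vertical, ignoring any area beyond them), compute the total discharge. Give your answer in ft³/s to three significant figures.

w_1 = (15.2 − 0.0)/2 = 7.6 ft; q_1 = 0.79 × 1.65 × 7.6 = 9.907 ft³/s
w_2 = (20.4 − 0.0)/2 = 10.2 ft; q_2 = 1.77 × 3.73 × 10.2 = 67.34 ft³/s
w_3 = (30.0 − 15.2)/2 = 7.4 ft; q_3 = 1.57 × 3.74 × 7.4 = 43.45 ft³/s
w_4 = (35.0 − 20.4)/2 = 7.3 ft; q_4 = 2.04 × 5.18 × 7.3 = 77.14 ft³/s
w_5 = (49.0 − 30.0)/2 = 9.5 ft; q_5 = 1.96 × 7.26 × 9.5 = 135.2 ft³/s
w_6 = (62.0 − 35.0)/2 = 13.5 ft; q_6 = 1.42 × 4.67 × 13.5 = 89.52 ft³/s
w_7 = (76.7 − 49.0)/2 = 13.85 ft; q_7 = 1.58 × 4.57 × 13.85 = 100.0 ft³/s
w_8 = (76.7 − 62.0)/2 = 7.35 ft; q_8 = 1.27 × 1.55 × 7.35 = 14.47 ft³/s
Q = Σ qᵢ = 537.0 ft³/s

537 ft³/s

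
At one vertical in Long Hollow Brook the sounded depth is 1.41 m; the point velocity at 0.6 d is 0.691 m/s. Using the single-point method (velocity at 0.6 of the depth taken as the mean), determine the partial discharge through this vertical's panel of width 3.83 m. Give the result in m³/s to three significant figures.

3.73 m³/s

v̄ = v₀.₆ = 0.691 m/s
q = v̄ × d × w = 0.6910 × 1.41 × 3.83 = 3.732 m³/s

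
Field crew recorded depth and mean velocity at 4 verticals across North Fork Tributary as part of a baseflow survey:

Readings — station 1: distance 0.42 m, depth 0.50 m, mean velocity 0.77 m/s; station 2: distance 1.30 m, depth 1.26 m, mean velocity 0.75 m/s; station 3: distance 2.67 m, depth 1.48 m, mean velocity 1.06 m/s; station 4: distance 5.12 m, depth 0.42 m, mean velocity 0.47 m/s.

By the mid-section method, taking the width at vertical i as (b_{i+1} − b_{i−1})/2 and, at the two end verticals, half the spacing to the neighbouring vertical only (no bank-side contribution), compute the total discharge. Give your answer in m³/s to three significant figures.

4.47 m³/s

w_1 = (1.30 − 0.42)/2 = 0.44 m; q_1 = 0.77 × 0.50 × 0.44 = 0.1694 m³/s
w_2 = (2.67 − 0.42)/2 = 1.125 m; q_2 = 0.75 × 1.26 × 1.125 = 1.063 m³/s
w_3 = (5.12 − 1.30)/2 = 1.91 m; q_3 = 1.06 × 1.48 × 1.91 = 2.996 m³/s
w_4 = (5.12 − 2.67)/2 = 1.225 m; q_4 = 0.47 × 0.42 × 1.225 = 0.2418 m³/s
Q = Σ qᵢ = 4.471 m³/s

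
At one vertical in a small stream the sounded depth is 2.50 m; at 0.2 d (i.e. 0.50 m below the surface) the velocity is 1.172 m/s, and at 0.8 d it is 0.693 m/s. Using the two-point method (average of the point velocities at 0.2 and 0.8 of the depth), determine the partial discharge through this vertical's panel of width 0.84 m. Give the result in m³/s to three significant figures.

1.96 m³/s

v̄ = (1.172 + 0.693) / 2 = 0.9325 m/s
q = v̄ × d × w = 0.9325 × 2.50 × 0.84 = 1.958 m³/s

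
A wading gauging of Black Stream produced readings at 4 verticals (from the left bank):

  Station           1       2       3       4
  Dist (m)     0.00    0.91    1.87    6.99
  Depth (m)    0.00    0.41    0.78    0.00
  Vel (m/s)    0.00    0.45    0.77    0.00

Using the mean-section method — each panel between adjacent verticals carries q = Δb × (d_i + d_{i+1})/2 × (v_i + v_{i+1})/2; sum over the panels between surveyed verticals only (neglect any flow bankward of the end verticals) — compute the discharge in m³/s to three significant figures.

Panel 1-2: Δb = 0.91 m, d̄ = (0.00+0.41)/2 = 0.205, v̄ = (0.00+0.45)/2 = 0.225 → q = 0.91×0.205×0.225 = 0.04197 m³/s
Panel 2-3: Δb = 0.96 m, d̄ = (0.41+0.78)/2 = 0.595, v̄ = (0.45+0.77)/2 = 0.61 → q = 0.96×0.595×0.61 = 0.3484 m³/s
Panel 3-4: Δb = 5.12 m, d̄ = (0.78+0.00)/2 = 0.39, v̄ = (0.77+0.00)/2 = 0.385 → q = 5.12×0.39×0.385 = 0.7688 m³/s
Q = Σ q = 1.159 m³/s

1.16 m³/s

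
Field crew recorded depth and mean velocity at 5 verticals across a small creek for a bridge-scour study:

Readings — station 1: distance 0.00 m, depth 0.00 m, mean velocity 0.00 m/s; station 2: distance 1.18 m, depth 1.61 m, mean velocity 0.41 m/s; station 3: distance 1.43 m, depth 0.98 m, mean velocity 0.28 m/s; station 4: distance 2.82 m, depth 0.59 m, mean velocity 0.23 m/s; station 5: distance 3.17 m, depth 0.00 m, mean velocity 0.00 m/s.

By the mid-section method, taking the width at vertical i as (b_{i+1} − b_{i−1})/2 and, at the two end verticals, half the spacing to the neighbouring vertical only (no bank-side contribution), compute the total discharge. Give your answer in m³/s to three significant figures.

w_2 = (1.43 − 0.00)/2 = 0.715 m; q_2 = 0.41 × 1.61 × 0.715 = 0.4720 m³/s
w_3 = (2.82 − 1.18)/2 = 0.82 m; q_3 = 0.28 × 0.98 × 0.82 = 0.2250 m³/s
w_4 = (3.17 − 1.43)/2 = 0.87 m; q_4 = 0.23 × 0.59 × 0.87 = 0.1181 m³/s
Stations 1, 5 contribute zero (depth or velocity is 0).
Q = Σ qᵢ = 0.8150 m³/s

0.815 m³/s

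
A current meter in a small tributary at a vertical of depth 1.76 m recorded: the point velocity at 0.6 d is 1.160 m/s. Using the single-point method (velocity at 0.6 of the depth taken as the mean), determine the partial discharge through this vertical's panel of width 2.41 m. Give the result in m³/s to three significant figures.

v̄ = v₀.₆ = 1.160 m/s
q = v̄ × d × w = 1.160 × 1.76 × 2.41 = 4.920 m³/s

4.92 m³/s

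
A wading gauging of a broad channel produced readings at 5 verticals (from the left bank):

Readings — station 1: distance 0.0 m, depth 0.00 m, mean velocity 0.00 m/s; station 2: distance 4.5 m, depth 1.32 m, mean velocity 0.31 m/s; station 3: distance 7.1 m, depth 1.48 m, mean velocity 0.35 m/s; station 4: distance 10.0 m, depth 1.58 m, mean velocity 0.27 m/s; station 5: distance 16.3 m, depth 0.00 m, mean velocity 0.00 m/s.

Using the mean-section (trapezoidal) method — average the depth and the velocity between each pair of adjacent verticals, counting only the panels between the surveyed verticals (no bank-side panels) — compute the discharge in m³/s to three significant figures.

Panel 1-2: Δb = 4.5 m, d̄ = (0.00+1.32)/2 = 0.66, v̄ = (0.00+0.31)/2 = 0.155 → q = 4.5×0.66×0.155 = 0.4604 m³/s
Panel 2-3: Δb = 2.6 m, d̄ = (1.32+1.48)/2 = 1.4, v̄ = (0.31+0.35)/2 = 0.33 → q = 2.6×1.4×0.33 = 1.201 m³/s
Panel 3-4: Δb = 2.9 m, d̄ = (1.48+1.58)/2 = 1.53, v̄ = (0.35+0.27)/2 = 0.31 → q = 2.9×1.53×0.31 = 1.375 m³/s
Panel 4-5: Δb = 6.3 m, d̄ = (1.58+0.00)/2 = 0.79, v̄ = (0.27+0.00)/2 = 0.135 → q = 6.3×0.79×0.135 = 0.6719 m³/s
Q = Σ q = 3.709 m³/s

3.71 m³/s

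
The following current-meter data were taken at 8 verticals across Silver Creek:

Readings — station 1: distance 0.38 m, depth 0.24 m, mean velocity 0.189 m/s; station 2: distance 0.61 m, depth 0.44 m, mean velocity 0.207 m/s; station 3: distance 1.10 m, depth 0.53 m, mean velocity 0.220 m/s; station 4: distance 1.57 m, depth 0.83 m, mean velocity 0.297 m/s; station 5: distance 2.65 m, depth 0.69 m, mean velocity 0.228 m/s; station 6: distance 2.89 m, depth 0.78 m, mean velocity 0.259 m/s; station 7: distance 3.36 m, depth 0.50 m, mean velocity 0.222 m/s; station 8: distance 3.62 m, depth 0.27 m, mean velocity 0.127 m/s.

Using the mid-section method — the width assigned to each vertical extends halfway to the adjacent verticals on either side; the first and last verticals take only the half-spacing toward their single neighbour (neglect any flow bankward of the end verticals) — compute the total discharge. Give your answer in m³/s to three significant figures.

0.506 m³/s

w_1 = (0.61 − 0.38)/2 = 0.115 m; q_1 = 0.189 × 0.24 × 0.115 = 0.005216 m³/s
w_2 = (1.10 − 0.38)/2 = 0.36 m; q_2 = 0.207 × 0.44 × 0.36 = 0.03279 m³/s
w_3 = (1.57 − 0.61)/2 = 0.48 m; q_3 = 0.220 × 0.53 × 0.48 = 0.05597 m³/s
w_4 = (2.65 − 1.10)/2 = 0.775 m; q_4 = 0.297 × 0.83 × 0.775 = 0.1910 m³/s
w_5 = (2.89 − 1.57)/2 = 0.66 m; q_5 = 0.228 × 0.69 × 0.66 = 0.1038 m³/s
w_6 = (3.36 − 2.65)/2 = 0.355 m; q_6 = 0.259 × 0.78 × 0.355 = 0.07172 m³/s
w_7 = (3.62 − 2.89)/2 = 0.365 m; q_7 = 0.222 × 0.50 × 0.365 = 0.04052 m³/s
w_8 = (3.62 − 3.36)/2 = 0.13 m; q_8 = 0.127 × 0.27 × 0.13 = 0.004458 m³/s
Q = Σ qᵢ = 0.5055 m³/s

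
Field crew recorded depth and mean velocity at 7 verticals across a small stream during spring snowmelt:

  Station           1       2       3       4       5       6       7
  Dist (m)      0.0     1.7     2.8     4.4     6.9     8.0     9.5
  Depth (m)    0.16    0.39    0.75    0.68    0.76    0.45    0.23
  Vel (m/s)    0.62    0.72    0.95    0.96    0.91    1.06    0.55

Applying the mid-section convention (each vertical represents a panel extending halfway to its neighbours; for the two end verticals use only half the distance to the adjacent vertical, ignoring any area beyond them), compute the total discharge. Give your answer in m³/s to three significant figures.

4.74 m³/s

w_1 = (1.7 − 0.0)/2 = 0.85 m; q_1 = 0.62 × 0.16 × 0.85 = 0.08432 m³/s
w_2 = (2.8 − 0.0)/2 = 1.4 m; q_2 = 0.72 × 0.39 × 1.4 = 0.3931 m³/s
w_3 = (4.4 − 1.7)/2 = 1.35 m; q_3 = 0.95 × 0.75 × 1.35 = 0.9619 m³/s
w_4 = (6.9 − 2.8)/2 = 2.05 m; q_4 = 0.96 × 0.68 × 2.05 = 1.338 m³/s
w_5 = (8.0 − 4.4)/2 = 1.8 m; q_5 = 0.91 × 0.76 × 1.8 = 1.245 m³/s
w_6 = (9.5 − 6.9)/2 = 1.3 m; q_6 = 1.06 × 0.45 × 1.3 = 0.6201 m³/s
w_7 = (9.5 − 8.0)/2 = 0.75 m; q_7 = 0.55 × 0.23 × 0.75 = 0.09488 m³/s
Q = Σ qᵢ = 4.737 m³/s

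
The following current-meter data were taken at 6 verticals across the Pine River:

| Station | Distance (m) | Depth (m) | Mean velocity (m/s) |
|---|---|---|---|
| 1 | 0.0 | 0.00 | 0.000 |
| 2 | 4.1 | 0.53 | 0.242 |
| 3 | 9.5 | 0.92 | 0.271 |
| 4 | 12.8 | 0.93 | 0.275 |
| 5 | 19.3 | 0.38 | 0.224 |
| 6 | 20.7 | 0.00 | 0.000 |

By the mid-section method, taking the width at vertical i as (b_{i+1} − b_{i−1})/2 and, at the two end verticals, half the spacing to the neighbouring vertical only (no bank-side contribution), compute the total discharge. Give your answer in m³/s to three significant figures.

w_2 = (9.5 − 0.0)/2 = 4.75 m; q_2 = 0.242 × 0.53 × 4.75 = 0.6092 m³/s
w_3 = (12.8 − 4.1)/2 = 4.35 m; q_3 = 0.271 × 0.92 × 4.35 = 1.085 m³/s
w_4 = (19.3 − 9.5)/2 = 4.9 m; q_4 = 0.275 × 0.93 × 4.9 = 1.253 m³/s
w_5 = (20.7 − 12.8)/2 = 3.95 m; q_5 = 0.224 × 0.38 × 3.95 = 0.3362 m³/s
Stations 1, 6 contribute zero (depth or velocity is 0).
Q = Σ qᵢ = 3.283 m³/s

3.28 m³/s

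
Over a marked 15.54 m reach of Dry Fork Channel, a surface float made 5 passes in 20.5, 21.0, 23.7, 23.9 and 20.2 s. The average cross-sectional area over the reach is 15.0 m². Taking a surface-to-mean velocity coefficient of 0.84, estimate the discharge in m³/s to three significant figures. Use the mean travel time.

t̄ = (20.5 + 21.0 + 23.7 + 23.9 + 20.2) / 5 = 21.86 s
v_surface = L / t̄ = 15.54 / 21.86 = 0.7109 m/s
v_mean = 0.84 × 0.7109 = 0.5971 m/s
Q = A × v_mean = 15.0 × 0.5971 = 8.957 m³/s

8.96 m³/s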